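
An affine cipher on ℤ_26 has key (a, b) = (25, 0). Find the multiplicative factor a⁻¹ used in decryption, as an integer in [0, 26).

25

Extended Euclidean algorithm:
26 = 1×25 + 1
25 = 25×1 + 0
Since gcd(25, 26) = 1, back-substitute to write 1 as a combination:
1 = 26 − 25
Hence 25⁻¹ ≡ -1 ≡ 25 (mod 26).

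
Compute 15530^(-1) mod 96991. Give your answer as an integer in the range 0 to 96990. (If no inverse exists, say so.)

41713

Run Euclid on (96991, 15530):
96991 = 6·15530 + 3811
15530 = 4·3811 + 286
3811 = 13·286 + 93
286 = 3·93 + 7
93 = 13·7 + 2
7 = 3·2 + 1
2 = 2·1 + 0
gcd = 1, so the inverse exists. Back-substitute:
1 = 7 − 3·2
1 = −3·93 + 40·7
1 = 40·286 − 123·93
1 = −123·3811 + 1639·286
1 = 1639·15530 − 6679·3811
1 = −6679·96991 + 41713·15530
So 15530·41713 ≡ 1 (mod 96991).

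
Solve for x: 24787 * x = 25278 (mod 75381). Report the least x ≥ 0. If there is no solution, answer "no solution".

43824

First find gcd(24787, 75381):
75381 = 3*24787 + 1020
24787 = 24*1020 + 307
1020 = 3*307 + 99
307 = 3*99 + 10
99 = 9*10 + 9
10 = 1*9 + 1
9 = 9*1 + 0
gcd = 1, so a unique solution mod 75381 exists.
Back-substitute for the Bézout coefficients:
1 = 10 − 9
1 = −99 + 10·10
1 = 10·307 − 31·99
1 = −31·1020 + 103·307
1 = 103·24787 − 2503·1020
1 = −2503·75381 + 7612·24787
So 24787·(7612) ≡ 1 (mod 75381), giving 24787⁻¹ ≡ 7612.
x ≡ 24787⁻¹·25278 ≡ 7612·25278 ≡ 43824 (mod 75381).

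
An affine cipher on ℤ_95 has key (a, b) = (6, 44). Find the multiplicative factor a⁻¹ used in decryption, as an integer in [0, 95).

16

Extended Euclidean algorithm:
95 = 15·6 + 5
6 = 1·5 + 1
5 = 5·1 + 0
Since gcd(6, 95) = 1, back-substitute to write 1 as a combination:
1 = 6 − 5
1 = −95 + 16·6
So 6·16 ≡ 1 (mod 95).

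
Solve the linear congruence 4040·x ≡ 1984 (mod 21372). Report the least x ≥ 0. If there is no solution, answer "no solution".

First find gcd(4040, 21372):
21372 = 5*4040 + 1172
4040 = 3*1172 + 524
1172 = 2*524 + 124
524 = 4*124 + 28
124 = 4*28 + 12
28 = 2*12 + 4
12 = 3*4 + 0
gcd = 4 and 4 | 1984, so solutions exist. Divide through by 4: 1010x ≡ 496 (mod 5343).
Now find 1010⁻¹ mod 5343:
5343 = 5×1010 + 293
1010 = 3×293 + 131
293 = 2×131 + 31
131 = 4×31 + 7
31 = 4×7 + 3
7 = 2×3 + 1
3 = 3×1 + 0
Back-substitute:
1 = 7 − 2·3
1 = −2·31 + 9·7
1 = 9·131 − 38·31
1 = −38·293 + 85·131
1 = 85·1010 − 293·293
1 = −293·5343 + 1550·1010
So 1010⁻¹ ≡ 1550 (mod 5343).
Then x ≡ 1550·496 ≡ 4751 (mod 5343); the smallest non-negative solution is x = 4751.

4751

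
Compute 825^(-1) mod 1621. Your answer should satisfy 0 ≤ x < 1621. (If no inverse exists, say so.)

1118

Run Euclid on (1621, 825):
1621 = 1×825 + 796
825 = 1×796 + 29
796 = 27×29 + 13
29 = 2×13 + 3
13 = 4×3 + 1
3 = 3×1 + 0
Since gcd(825, 1621) = 1, back-substitute to write 1 as a combination:
1 = 13 − 4·3
1 = −4·29 + 9·13
1 = 9·796 − 247·29
1 = −247·825 + 256·796
1 = 256·1621 − 503·825
So 825·(-503) ≡ 1 (mod 1621), and -503 ≡ 1118 (mod 1621).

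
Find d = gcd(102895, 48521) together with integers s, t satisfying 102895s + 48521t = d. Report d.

1

Euclidean algorithm:
102895 = 2*48521 + 5853
48521 = 8*5853 + 1697
5853 = 3*1697 + 762
1697 = 2*762 + 173
762 = 4*173 + 70
173 = 2*70 + 33
70 = 2*33 + 4
33 = 8*4 + 1
4 = 4*1 + 0
gcd(102895, 48521) = 1.
Back-substituting:
1 = 33 − 8·4
1 = −8·70 + 17·33
1 = 17·173 − 42·70
1 = −42·762 + 185·173
1 = 185·1697 − 412·762
1 = −412·5853 + 1421·1697
1 = 1421·48521 − 11780·5853
1 = −11780·102895 + 24981·48521
So 1 = (-11780)·102895 + (24981)·48521.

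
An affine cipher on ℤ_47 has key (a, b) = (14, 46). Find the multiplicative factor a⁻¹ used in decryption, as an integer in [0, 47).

gcd(47, 14) by repeated division:
47 = 3×14 + 5
14 = 2×5 + 4
5 = 1×4 + 1
4 = 4×1 + 0
The gcd is 1. Working backward:
1 = 5 − 4
1 = −14 + 3·5
1 = 3·47 − 10·14
Hence 14⁻¹ ≡ -10 ≡ 37 (mod 47).

37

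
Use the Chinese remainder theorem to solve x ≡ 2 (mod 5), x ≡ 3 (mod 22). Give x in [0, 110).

Write x = 2 + 5·k. Then 5·k ≡ 3 − 2 ≡ 1 (mod 22).
Need 5⁻¹ mod 22. Extended Euclid on (22, 5):
22 = 4×5 + 2
5 = 2×2 + 1
2 = 2×1 + 0
Back-substitute:
1 = 5 − 2·2
1 = −2·22 + 9·5
5⁻¹ ≡ 9 (mod 22), so k ≡ 9·1 ≡ 9 (mod 22).
x = 2 + 5·9 = 47.

47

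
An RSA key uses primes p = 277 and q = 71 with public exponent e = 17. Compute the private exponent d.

2273

φ(n) = (p−1)(q−1) = 276·70 = 19320.
Need d with 17·d ≡ 1 (mod 19320). Apply the extended Euclidean algorithm:
19320 = 1136·17 + 8
17 = 2·8 + 1
8 = 8·1 + 0
Back-substitute:
1 = 17 − 2·8
1 = −2·19320 + 2273·17
So 17·2273 ≡ 1 (mod 19320), hence d = 2273.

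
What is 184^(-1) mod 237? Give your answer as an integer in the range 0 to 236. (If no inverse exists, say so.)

76

Extended Euclidean algorithm:
237 = 1×184 + 53
184 = 3×53 + 25
53 = 2×25 + 3
25 = 8×3 + 1
3 = 3×1 + 0
gcd = 1, so the inverse exists. Back-substitute:
1 = 25 − 8·3
1 = −8·53 + 17·25
1 = 17·184 − 59·53
1 = −59·237 + 76·184
So 184·76 ≡ 1 (mod 237).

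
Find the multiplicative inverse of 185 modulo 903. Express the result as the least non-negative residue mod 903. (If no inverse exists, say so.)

698

gcd(903, 185) by repeated division:
903 = 4·185 + 163
185 = 1·163 + 22
163 = 7·22 + 9
22 = 2·9 + 4
9 = 2·4 + 1
4 = 4·1 + 0
gcd = 1, so the inverse exists. Back-substitute:
1 = 9 − 2·4
1 = −2·22 + 5·9
1 = 5·163 − 37·22
1 = −37·185 + 42·163
1 = 42·903 − 205·185
Thus 185·(-205) ≡ 1 (mod 903); reducing, -205 mod 903 = 698.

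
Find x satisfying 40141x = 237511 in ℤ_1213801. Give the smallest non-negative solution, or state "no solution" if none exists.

105024

First find gcd(40141, 1213801):
1213801 = 30·40141 + 9571
40141 = 4·9571 + 1857
9571 = 5·1857 + 286
1857 = 6·286 + 141
286 = 2·141 + 4
141 = 35·4 + 1
4 = 4·1 + 0
gcd = 1, so a unique solution mod 1213801 exists.
Back-substitute for the Bézout coefficients:
1 = 141 − 35·4
1 = −35·286 + 71·141
1 = 71·1857 − 461·286
1 = −461·9571 + 2376·1857
1 = 2376·40141 − 9965·9571
1 = −9965·1213801 + 301326·40141
So 40141·(301326) ≡ 1 (mod 1213801), giving 40141⁻¹ ≡ 301326.
x ≡ 40141⁻¹·237511 ≡ 301326·237511 ≡ 105024 (mod 1213801).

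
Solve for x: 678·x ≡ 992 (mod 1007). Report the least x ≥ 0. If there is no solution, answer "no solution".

First find gcd(678, 1007):
1007 = 1·678 + 329
678 = 2·329 + 20
329 = 16·20 + 9
20 = 2·9 + 2
9 = 4·2 + 1
2 = 2·1 + 0
gcd = 1, so a unique solution mod 1007 exists.
Back-substitute for the Bézout coefficients:
1 = 9 − 4·2
1 = −4·20 + 9·9
1 = 9·329 − 148·20
1 = −148·678 + 305·329
1 = 305·1007 − 453·678
So 678·(-453) ≡ 1 (mod 1007), giving 678⁻¹ ≡ 554.
x ≡ 678⁻¹·992 ≡ 554·992 ≡ 753 (mod 1007).

753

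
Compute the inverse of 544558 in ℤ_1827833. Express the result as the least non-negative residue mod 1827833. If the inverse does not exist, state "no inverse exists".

no inverse exists

Euclidean algorithm on 1827833, 544558:
1827833 = 3·544558 + 194159
544558 = 2·194159 + 156240
194159 = 1·156240 + 37919
156240 = 4·37919 + 4564
37919 = 8·4564 + 1407
4564 = 3·1407 + 343
1407 = 4·343 + 35
343 = 9·35 + 28
35 = 1·28 + 7
28 = 4·7 + 0
gcd(544558, 1827833) = 7 ≠ 1, so 544558 has no multiplicative inverse modulo 1827833.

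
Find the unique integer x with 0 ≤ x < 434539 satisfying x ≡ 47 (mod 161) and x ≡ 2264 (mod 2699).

239776

Write x = 47 + 161·k. Then 161·k ≡ 2264 − 47 ≡ 2217 (mod 2699).
Need 161⁻¹ mod 2699. Extended Euclid on (2699, 161):
2699 = 16·161 + 123
161 = 1·123 + 38
123 = 3·38 + 9
38 = 4·9 + 2
9 = 4·2 + 1
2 = 2·1 + 0
Back-substitute:
1 = 9 − 4·2
1 = −4·38 + 17·9
1 = 17·123 − 55·38
1 = −55·161 + 72·123
1 = 72·2699 − 1207·161
161⁻¹ ≡ 1492 (mod 2699), so k ≡ 1492·2217 ≡ 1489 (mod 2699).
x = 47 + 161·1489 = 239776.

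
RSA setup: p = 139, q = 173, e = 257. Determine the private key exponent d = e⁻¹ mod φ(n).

7481

φ(n) = (p−1)(q−1) = 138·172 = 23736.
Need d with 257·d ≡ 1 (mod 23736). Apply the extended Euclidean algorithm:
23736 = 92*257 + 92
257 = 2*92 + 73
92 = 1*73 + 19
73 = 3*19 + 16
19 = 1*16 + 3
16 = 5*3 + 1
3 = 3*1 + 0
Back-substitute:
1 = 16 − 5·3
1 = −5·19 + 6·16
1 = 6·73 − 23·19
1 = −23·92 + 29·73
1 = 29·257 − 81·92
1 = −81·23736 + 7481·257
So 257·7481 ≡ 1 (mod 23736), hence d = 7481.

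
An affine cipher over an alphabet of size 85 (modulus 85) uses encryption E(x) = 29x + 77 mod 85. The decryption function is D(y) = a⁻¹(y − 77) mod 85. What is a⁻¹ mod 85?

44

Apply the Euclidean algorithm to 85 and 29:
85 = 2*29 + 27
29 = 1*27 + 2
27 = 13*2 + 1
2 = 2*1 + 0
Since gcd(29, 85) = 1, back-substitute to write 1 as a combination:
1 = 27 − 13·2
1 = −13·29 + 14·27
1 = 14·85 − 41·29
Thus 29·(-41) ≡ 1 (mod 85); reducing, -41 mod 85 = 44.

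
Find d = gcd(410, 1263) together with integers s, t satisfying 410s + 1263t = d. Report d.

Apply Euclid's algorithm to 1263 and 410:
1263 = 3*410 + 33
410 = 12*33 + 14
33 = 2*14 + 5
14 = 2*5 + 4
5 = 1*4 + 1
4 = 4*1 + 0
gcd(410, 1263) = 1.
Working backward:
1 = 5 − 4
1 = −14 + 3·5
1 = 3·33 − 7·14
1 = −7·410 + 87·33
1 = 87·1263 − 268·410
So 1 = (87)·1263 + (-268)·410.

1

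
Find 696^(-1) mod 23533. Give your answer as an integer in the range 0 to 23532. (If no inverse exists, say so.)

Extended Euclidean algorithm:
23533 = 33*696 + 565
696 = 1*565 + 131
565 = 4*131 + 41
131 = 3*41 + 8
41 = 5*8 + 1
8 = 8*1 + 0
Since gcd(696, 23533) = 1, back-substitute to write 1 as a combination:
1 = 41 − 5·8
1 = −5·131 + 16·41
1 = 16·565 − 69·131
1 = −69·696 + 85·565
1 = 85·23533 − 2874·696
Hence 696⁻¹ ≡ -2874 ≡ 20659 (mod 23533).

20659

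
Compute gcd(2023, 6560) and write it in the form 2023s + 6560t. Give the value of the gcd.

1

Apply Euclid's algorithm to 6560 and 2023:
6560 = 3×2023 + 491
2023 = 4×491 + 59
491 = 8×59 + 19
59 = 3×19 + 2
19 = 9×2 + 1
2 = 2×1 + 0
gcd(2023, 6560) = 1.
Express as a combination:
1 = 19 − 9·2
1 = −9·59 + 28·19
1 = 28·491 − 233·59
1 = −233·2023 + 960·491
1 = 960·6560 − 3113·2023
So 1 = (960)·6560 + (-3113)·2023.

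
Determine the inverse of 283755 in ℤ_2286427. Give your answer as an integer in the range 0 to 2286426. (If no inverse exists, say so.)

2182619

gcd(2286427, 283755) by repeated division:
2286427 = 8×283755 + 16387
283755 = 17×16387 + 5176
16387 = 3×5176 + 859
5176 = 6×859 + 22
859 = 39×22 + 1
22 = 22×1 + 0
Since gcd(283755, 2286427) = 1, back-substitute to write 1 as a combination:
1 = 859 − 39·22
1 = −39·5176 + 235·859
1 = 235·16387 − 744·5176
1 = −744·283755 + 12883·16387
1 = 12883·2286427 − 103808·283755
So 283755·(-103808) ≡ 1 (mod 2286427), and -103808 ≡ 2182619 (mod 2286427).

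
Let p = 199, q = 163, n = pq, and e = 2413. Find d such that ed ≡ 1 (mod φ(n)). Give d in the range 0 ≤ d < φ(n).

φ(n) = (p−1)(q−1) = 198·162 = 32076.
Need d with 2413·d ≡ 1 (mod 32076). Apply the extended Euclidean algorithm:
32076 = 13×2413 + 707
2413 = 3×707 + 292
707 = 2×292 + 123
292 = 2×123 + 46
123 = 2×46 + 31
46 = 1×31 + 15
31 = 2×15 + 1
15 = 15×1 + 0
Back-substitute:
1 = 31 − 2·15
1 = −2·46 + 3·31
1 = 3·123 − 8·46
1 = −8·292 + 19·123
1 = 19·707 − 46·292
1 = −46·2413 + 157·707
1 = 157·32076 − 2087·2413
So 2413·(-2087) ≡ 1 (mod 32076), hence d ≡ -2087 ≡ 29989 (mod 32076).

29989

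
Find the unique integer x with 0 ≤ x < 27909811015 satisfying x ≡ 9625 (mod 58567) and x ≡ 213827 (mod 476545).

Write x = 9625 + 58567·k. Then 58567·k ≡ 213827 − 9625 ≡ 204202 (mod 476545).
Need 58567⁻¹ mod 476545. Extended Euclid on (476545, 58567):
476545 = 8·58567 + 8009
58567 = 7·8009 + 2504
8009 = 3·2504 + 497
2504 = 5·497 + 19
497 = 26·19 + 3
19 = 6·3 + 1
3 = 3·1 + 0
Back-substitute:
1 = 19 − 6·3
1 = −6·497 + 157·19
1 = 157·2504 − 791·497
1 = −791·8009 + 2530·2504
1 = 2530·58567 − 18501·8009
1 = −18501·476545 + 150538·58567
58567⁻¹ ≡ 150538 (mod 476545), so k ≡ 150538·204202 ≡ 148906 (mod 476545).
x = 9625 + 58567·148906 = 8720987327.

8720987327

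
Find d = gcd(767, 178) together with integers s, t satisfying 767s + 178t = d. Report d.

Euclidean algorithm:
767 = 4×178 + 55
178 = 3×55 + 13
55 = 4×13 + 3
13 = 4×3 + 1
3 = 3×1 + 0
gcd(767, 178) = 1.
Back-substituting:
1 = 13 − 4·3
1 = −4·55 + 17·13
1 = 17·178 − 55·55
1 = −55·767 + 237·178
So 1 = (-55)·767 + (237)·178.

1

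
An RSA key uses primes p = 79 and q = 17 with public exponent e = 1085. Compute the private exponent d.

245

φ(n) = (p−1)(q−1) = 78·16 = 1248.
Need d with 1085·d ≡ 1 (mod 1248). Apply the extended Euclidean algorithm:
1248 = 1×1085 + 163
1085 = 6×163 + 107
163 = 1×107 + 56
107 = 1×56 + 51
56 = 1×51 + 5
51 = 10×5 + 1
5 = 5×1 + 0
Back-substitute:
1 = 51 − 10·5
1 = −10·56 + 11·51
1 = 11·107 − 21·56
1 = −21·163 + 32·107
1 = 32·1085 − 213·163
1 = −213·1248 + 245·1085
So 1085·245 ≡ 1 (mod 1248), hence d = 245.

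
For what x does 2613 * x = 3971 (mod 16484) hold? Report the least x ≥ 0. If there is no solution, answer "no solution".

no solution

gcd(2613, 16484):
16484 = 6×2613 + 806
2613 = 3×806 + 195
806 = 4×195 + 26
195 = 7×26 + 13
26 = 2×13 + 0
gcd = 13, but 13 ∤ 3971, so the congruence has no solution.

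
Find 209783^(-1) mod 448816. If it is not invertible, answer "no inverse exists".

26039

Run Euclid on (448816, 209783):
448816 = 2×209783 + 29250
209783 = 7×29250 + 5033
29250 = 5×5033 + 4085
5033 = 1×4085 + 948
4085 = 4×948 + 293
948 = 3×293 + 69
293 = 4×69 + 17
69 = 4×17 + 1
17 = 17×1 + 0
Since gcd(209783, 448816) = 1, back-substitute to write 1 as a combination:
1 = 69 − 4·17
1 = −4·293 + 17·69
1 = 17·948 − 55·293
1 = −55·4085 + 237·948
1 = 237·5033 − 292·4085
1 = −292·29250 + 1697·5033
1 = 1697·209783 − 12171·29250
1 = −12171·448816 + 26039·209783
So 209783·26039 ≡ 1 (mod 448816).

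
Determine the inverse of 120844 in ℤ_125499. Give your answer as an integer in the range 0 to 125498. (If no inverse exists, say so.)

Run Euclid on (125499, 120844):
125499 = 1·120844 + 4655
120844 = 25·4655 + 4469
4655 = 1·4469 + 186
4469 = 24·186 + 5
186 = 37·5 + 1
5 = 5·1 + 0
gcd = 1, so the inverse exists. Back-substitute:
1 = 186 − 37·5
1 = −37·4469 + 889·186
1 = 889·4655 − 926·4469
1 = −926·120844 + 24039·4655
1 = 24039·125499 − 24965·120844
Hence 120844⁻¹ ≡ -24965 ≡ 100534 (mod 125499).

100534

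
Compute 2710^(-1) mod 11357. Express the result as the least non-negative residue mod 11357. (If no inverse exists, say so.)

gcd(11357, 2710) by repeated division:
11357 = 4*2710 + 517
2710 = 5*517 + 125
517 = 4*125 + 17
125 = 7*17 + 6
17 = 2*6 + 5
6 = 1*5 + 1
5 = 5*1 + 0
Since gcd(2710, 11357) = 1, back-substitute to write 1 as a combination:
1 = 6 − 5
1 = −17 + 3·6
1 = 3·125 − 22·17
1 = −22·517 + 91·125
1 = 91·2710 − 477·517
1 = −477·11357 + 1999·2710
So 2710·1999 ≡ 1 (mod 11357).

1999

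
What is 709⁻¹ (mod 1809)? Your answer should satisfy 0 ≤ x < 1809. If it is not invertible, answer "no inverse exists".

1462

Apply the Euclidean algorithm to 1809 and 709:
1809 = 2×709 + 391
709 = 1×391 + 318
391 = 1×318 + 73
318 = 4×73 + 26
73 = 2×26 + 21
26 = 1×21 + 5
21 = 4×5 + 1
5 = 5×1 + 0
Since gcd(709, 1809) = 1, back-substitute to write 1 as a combination:
1 = 21 − 4·5
1 = −4·26 + 5·21
1 = 5·73 − 14·26
1 = −14·318 + 61·73
1 = 61·391 − 75·318
1 = −75·709 + 136·391
1 = 136·1809 − 347·709
So 709·(-347) ≡ 1 (mod 1809), and -347 ≡ 1462 (mod 1809).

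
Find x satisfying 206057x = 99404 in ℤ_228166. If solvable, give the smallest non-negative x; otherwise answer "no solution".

First find gcd(206057, 228166):
228166 = 1·206057 + 22109
206057 = 9·22109 + 7076
22109 = 3·7076 + 881
7076 = 8·881 + 28
881 = 31·28 + 13
28 = 2·13 + 2
13 = 6·2 + 1
2 = 2·1 + 0
gcd = 1, so a unique solution mod 228166 exists.
Back-substitute for the Bézout coefficients:
1 = 13 − 6·2
1 = −6·28 + 13·13
1 = 13·881 − 409·28
1 = −409·7076 + 3285·881
1 = 3285·22109 − 10264·7076
1 = −10264·206057 + 95661·22109
1 = 95661·228166 − 105925·206057
So 206057·(-105925) ≡ 1 (mod 228166), giving 206057⁻¹ ≡ 122241.
x ≡ 206057⁻¹·99404 ≡ 122241·99404 ≡ 35868 (mod 228166).

35868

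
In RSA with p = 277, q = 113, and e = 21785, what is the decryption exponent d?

φ(n) = (p−1)(q−1) = 276·112 = 30912.
Need d with 21785·d ≡ 1 (mod 30912). Apply the extended Euclidean algorithm:
30912 = 1·21785 + 9127
21785 = 2·9127 + 3531
9127 = 2·3531 + 2065
3531 = 1·2065 + 1466
2065 = 1·1466 + 599
1466 = 2·599 + 268
599 = 2·268 + 63
268 = 4·63 + 16
63 = 3·16 + 15
16 = 1·15 + 1
15 = 15·1 + 0
Back-substitute:
1 = 16 − 15
1 = −63 + 4·16
1 = 4·268 − 17·63
1 = −17·599 + 38·268
1 = 38·1466 − 93·599
1 = −93·2065 + 131·1466
1 = 131·3531 − 224·2065
1 = −224·9127 + 579·3531
1 = 579·21785 − 1382·9127
1 = −1382·30912 + 1961·21785
So 21785·1961 ≡ 1 (mod 30912), hence d = 1961.

1961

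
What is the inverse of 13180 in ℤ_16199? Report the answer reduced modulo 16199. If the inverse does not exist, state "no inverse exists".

13103

Run Euclid on (16199, 13180):
16199 = 1*13180 + 3019
13180 = 4*3019 + 1104
3019 = 2*1104 + 811
1104 = 1*811 + 293
811 = 2*293 + 225
293 = 1*225 + 68
225 = 3*68 + 21
68 = 3*21 + 5
21 = 4*5 + 1
5 = 5*1 + 0
gcd = 1, so the inverse exists. Back-substitute:
1 = 21 − 4·5
1 = −4·68 + 13·21
1 = 13·225 − 43·68
1 = −43·293 + 56·225
1 = 56·811 − 155·293
1 = −155·1104 + 211·811
1 = 211·3019 − 577·1104
1 = −577·13180 + 2519·3019
1 = 2519·16199 − 3096·13180
Thus 13180·(-3096) ≡ 1 (mod 16199); reducing, -3096 mod 16199 = 13103.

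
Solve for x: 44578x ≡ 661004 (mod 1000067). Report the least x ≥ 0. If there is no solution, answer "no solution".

896885

First find gcd(44578, 1000067):
1000067 = 22×44578 + 19351
44578 = 2×19351 + 5876
19351 = 3×5876 + 1723
5876 = 3×1723 + 707
1723 = 2×707 + 309
707 = 2×309 + 89
309 = 3×89 + 42
89 = 2×42 + 5
42 = 8×5 + 2
5 = 2×2 + 1
2 = 2×1 + 0
gcd = 1, so a unique solution mod 1000067 exists.
Back-substitute for the Bézout coefficients:
1 = 5 − 2·2
1 = −2·42 + 17·5
1 = 17·89 − 36·42
1 = −36·309 + 125·89
1 = 125·707 − 286·309
1 = −286·1723 + 697·707
1 = 697·5876 − 2377·1723
1 = −2377·19351 + 7828·5876
1 = 7828·44578 − 18033·19351
1 = −18033·1000067 + 404554·44578
So 44578·(404554) ≡ 1 (mod 1000067), giving 44578⁻¹ ≡ 404554.
x ≡ 44578⁻¹·661004 ≡ 404554·661004 ≡ 896885 (mod 1000067).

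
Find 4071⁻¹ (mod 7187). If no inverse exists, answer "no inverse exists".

6013

Apply the Euclidean algorithm to 7187 and 4071:
7187 = 1*4071 + 3116
4071 = 1*3116 + 955
3116 = 3*955 + 251
955 = 3*251 + 202
251 = 1*202 + 49
202 = 4*49 + 6
49 = 8*6 + 1
6 = 6*1 + 0
Since gcd(4071, 7187) = 1, back-substitute to write 1 as a combination:
1 = 49 − 8·6
1 = −8·202 + 33·49
1 = 33·251 − 41·202
1 = −41·955 + 156·251
1 = 156·3116 − 509·955
1 = −509·4071 + 665·3116
1 = 665·7187 − 1174·4071
Hence 4071⁻¹ ≡ -1174 ≡ 6013 (mod 7187).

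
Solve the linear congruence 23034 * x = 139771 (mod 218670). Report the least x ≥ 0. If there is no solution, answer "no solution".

no solution

gcd(23034, 218670):
218670 = 9×23034 + 11364
23034 = 2×11364 + 306
11364 = 37×306 + 42
306 = 7×42 + 12
42 = 3×12 + 6
12 = 2×6 + 0
gcd = 6, but 6 ∤ 139771, so the congruence has no solution.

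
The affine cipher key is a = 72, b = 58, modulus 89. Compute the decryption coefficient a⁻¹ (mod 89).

Run Euclid on (89, 72):
89 = 1*72 + 17
72 = 4*17 + 4
17 = 4*4 + 1
4 = 4*1 + 0
The gcd is 1. Working backward:
1 = 17 − 4·4
1 = −4·72 + 17·17
1 = 17·89 − 21·72
Hence 72⁻¹ ≡ -21 ≡ 68 (mod 89).

68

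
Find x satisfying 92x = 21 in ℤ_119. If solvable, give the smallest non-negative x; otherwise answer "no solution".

First find gcd(92, 119):
119 = 1*92 + 27
92 = 3*27 + 11
27 = 2*11 + 5
11 = 2*5 + 1
5 = 5*1 + 0
gcd = 1, so a unique solution mod 119 exists.
Back-substitute for the Bézout coefficients:
1 = 11 − 2·5
1 = −2·27 + 5·11
1 = 5·92 − 17·27
1 = −17·119 + 22·92
So 92·(22) ≡ 1 (mod 119), giving 92⁻¹ ≡ 22.
x ≡ 92⁻¹·21 ≡ 22·21 ≡ 105 (mod 119).

105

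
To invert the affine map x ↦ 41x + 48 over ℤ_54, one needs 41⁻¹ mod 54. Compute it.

29

Apply the Euclidean algorithm to 54 and 41:
54 = 1*41 + 13
41 = 3*13 + 2
13 = 6*2 + 1
2 = 2*1 + 0
gcd = 1, so the inverse exists. Back-substitute:
1 = 13 − 6·2
1 = −6·41 + 19·13
1 = 19·54 − 25·41
Thus 41·(-25) ≡ 1 (mod 54); reducing, -25 mod 54 = 29.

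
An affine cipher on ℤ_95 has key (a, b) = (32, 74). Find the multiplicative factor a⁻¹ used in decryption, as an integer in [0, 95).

3

Extended Euclidean algorithm:
95 = 2·32 + 31
32 = 1·31 + 1
31 = 31·1 + 0
gcd = 1, so the inverse exists. Back-substitute:
1 = 32 − 31
1 = −95 + 3·32
So 32·3 ≡ 1 (mod 95).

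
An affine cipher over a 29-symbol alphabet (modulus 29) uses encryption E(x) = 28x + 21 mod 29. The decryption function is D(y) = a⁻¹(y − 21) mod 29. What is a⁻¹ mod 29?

gcd(29, 28) by repeated division:
29 = 1*28 + 1
28 = 28*1 + 0
gcd = 1, so the inverse exists. Back-substitute:
1 = 29 − 28
Hence 28⁻¹ ≡ -1 ≡ 28 (mod 29).

28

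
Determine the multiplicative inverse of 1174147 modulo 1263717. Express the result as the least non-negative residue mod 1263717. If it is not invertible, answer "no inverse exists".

Euclidean algorithm on 1263717, 1174147:
1263717 = 1·1174147 + 89570
1174147 = 13·89570 + 9737
89570 = 9·9737 + 1937
9737 = 5·1937 + 52
1937 = 37·52 + 13
52 = 4·13 + 0
Since gcd = 13 > 1, 1174147 is not a unit mod 1263717.

no inverse exists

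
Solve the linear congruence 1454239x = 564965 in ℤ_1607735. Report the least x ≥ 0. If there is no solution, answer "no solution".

First find gcd(1454239, 1607735):
1607735 = 1×1454239 + 153496
1454239 = 9×153496 + 72775
153496 = 2×72775 + 7946
72775 = 9×7946 + 1261
7946 = 6×1261 + 380
1261 = 3×380 + 121
380 = 3×121 + 17
121 = 7×17 + 2
17 = 8×2 + 1
2 = 2×1 + 0
gcd = 1, so a unique solution mod 1607735 exists.
Back-substitute for the Bézout coefficients:
1 = 17 − 8·2
1 = −8·121 + 57·17
1 = 57·380 − 179·121
1 = −179·1261 + 594·380
1 = 594·7946 − 3743·1261
1 = −3743·72775 + 34281·7946
1 = 34281·153496 − 72305·72775
1 = −72305·1454239 + 685026·153496
1 = 685026·1607735 − 757331·1454239
So 1454239·(-757331) ≡ 1 (mod 1607735), giving 1454239⁻¹ ≡ 850404.
x ≡ 1454239⁻¹·564965 ≡ 850404·564965 ≡ 1007135 (mod 1607735).

1007135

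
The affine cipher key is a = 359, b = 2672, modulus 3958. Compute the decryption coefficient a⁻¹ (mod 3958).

3517

Run Euclid on (3958, 359):
3958 = 11·359 + 9
359 = 39·9 + 8
9 = 1·8 + 1
8 = 8·1 + 0
Since gcd(359, 3958) = 1, back-substitute to write 1 as a combination:
1 = 9 − 8
1 = −359 + 40·9
1 = 40·3958 − 441·359
So 359·(-441) ≡ 1 (mod 3958), and -441 ≡ 3517 (mod 3958).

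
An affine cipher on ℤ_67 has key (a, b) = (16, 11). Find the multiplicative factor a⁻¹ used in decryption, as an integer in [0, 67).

21

Apply the Euclidean algorithm to 67 and 16:
67 = 4*16 + 3
16 = 5*3 + 1
3 = 3*1 + 0
The gcd is 1. Working backward:
1 = 16 − 5·3
1 = −5·67 + 21·16
So 16·21 ≡ 1 (mod 67).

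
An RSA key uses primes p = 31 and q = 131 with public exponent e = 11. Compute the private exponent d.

φ(n) = (p−1)(q−1) = 30·130 = 3900.
Need d with 11·d ≡ 1 (mod 3900). Apply the extended Euclidean algorithm:
3900 = 354×11 + 6
11 = 1×6 + 5
6 = 1×5 + 1
5 = 5×1 + 0
Back-substitute:
1 = 6 − 5
1 = −11 + 2·6
1 = 2·3900 − 709·11
So 11·(-709) ≡ 1 (mod 3900), hence d ≡ -709 ≡ 3191 (mod 3900).

3191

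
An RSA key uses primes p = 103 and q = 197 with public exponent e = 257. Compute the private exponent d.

9257

φ(n) = (p−1)(q−1) = 102·196 = 19992.
Need d with 257·d ≡ 1 (mod 19992). Apply the extended Euclidean algorithm:
19992 = 77×257 + 203
257 = 1×203 + 54
203 = 3×54 + 41
54 = 1×41 + 13
41 = 3×13 + 2
13 = 6×2 + 1
2 = 2×1 + 0
Back-substitute:
1 = 13 − 6·2
1 = −6·41 + 19·13
1 = 19·54 − 25·41
1 = −25·203 + 94·54
1 = 94·257 − 119·203
1 = −119·19992 + 9257·257
So 257·9257 ≡ 1 (mod 19992), hence d = 9257.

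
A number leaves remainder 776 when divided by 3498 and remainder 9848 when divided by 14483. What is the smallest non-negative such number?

36680804

Write x = 776 + 3498·k. Then 3498·k ≡ 9848 − 776 ≡ 9072 (mod 14483).
Need 3498⁻¹ mod 14483. Extended Euclid on (14483, 3498):
14483 = 4*3498 + 491
3498 = 7*491 + 61
491 = 8*61 + 3
61 = 20*3 + 1
3 = 3*1 + 0
Back-substitute:
1 = 61 − 20·3
1 = −20·491 + 161·61
1 = 161·3498 − 1147·491
1 = −1147·14483 + 4749·3498
3498⁻¹ ≡ 4749 (mod 14483), so k ≡ 4749·9072 ≡ 10486 (mod 14483).
x = 776 + 3498·10486 = 36680804.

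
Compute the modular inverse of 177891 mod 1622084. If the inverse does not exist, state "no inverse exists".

gcd(1622084, 177891) by repeated division:
1622084 = 9×177891 + 21065
177891 = 8×21065 + 9371
21065 = 2×9371 + 2323
9371 = 4×2323 + 79
2323 = 29×79 + 32
79 = 2×32 + 15
32 = 2×15 + 2
15 = 7×2 + 1
2 = 2×1 + 0
The gcd is 1. Working backward:
1 = 15 − 7·2
1 = −7·32 + 15·15
1 = 15·79 − 37·32
1 = −37·2323 + 1088·79
1 = 1088·9371 − 4389·2323
1 = −4389·21065 + 9866·9371
1 = 9866·177891 − 83317·21065
1 = −83317·1622084 + 759719·177891
So 177891·759719 ≡ 1 (mod 1622084).

759719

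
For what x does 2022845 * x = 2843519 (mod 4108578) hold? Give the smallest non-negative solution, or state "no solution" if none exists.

2508319

First find gcd(2022845, 4108578):
4108578 = 2×2022845 + 62888
2022845 = 32×62888 + 10429
62888 = 6×10429 + 314
10429 = 33×314 + 67
314 = 4×67 + 46
67 = 1×46 + 21
46 = 2×21 + 4
21 = 5×4 + 1
4 = 4×1 + 0
gcd = 1, so a unique solution mod 4108578 exists.
Back-substitute for the Bézout coefficients:
1 = 21 − 5·4
1 = −5·46 + 11·21
1 = 11·67 − 16·46
1 = −16·314 + 75·67
1 = 75·10429 − 2491·314
1 = −2491·62888 + 15021·10429
1 = 15021·2022845 − 483163·62888
1 = −483163·4108578 + 981347·2022845
So 2022845·(981347) ≡ 1 (mod 4108578), giving 2022845⁻¹ ≡ 981347.
x ≡ 2022845⁻¹·2843519 ≡ 981347·2843519 ≡ 2508319 (mod 4108578).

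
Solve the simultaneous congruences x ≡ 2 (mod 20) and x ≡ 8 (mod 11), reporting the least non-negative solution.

Write x = 2 + 20·k. Then 20·k ≡ 8 − 2 ≡ 6 (mod 11).
Need 20⁻¹ mod 11. Extended Euclid on (11, 9):
11 = 1·9 + 2
9 = 4·2 + 1
2 = 2·1 + 0
Back-substitute:
1 = 9 − 4·2
1 = −4·11 + 5·9
20⁻¹ ≡ 5 (mod 11), so k ≡ 5·6 ≡ 8 (mod 11).
x = 2 + 20·8 = 162.

162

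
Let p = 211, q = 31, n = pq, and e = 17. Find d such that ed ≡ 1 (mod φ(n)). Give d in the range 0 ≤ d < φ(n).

φ(n) = (p−1)(q−1) = 210·30 = 6300.
Need d with 17·d ≡ 1 (mod 6300). Apply the extended Euclidean algorithm:
6300 = 370·17 + 10
17 = 1·10 + 7
10 = 1·7 + 3
7 = 2·3 + 1
3 = 3·1 + 0
Back-substitute:
1 = 7 − 2·3
1 = −2·10 + 3·7
1 = 3·17 − 5·10
1 = −5·6300 + 1853·17
So 17·1853 ≡ 1 (mod 6300), hence d = 1853.

1853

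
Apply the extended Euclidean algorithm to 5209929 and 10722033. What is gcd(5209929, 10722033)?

9

Repeated division:
10722033 = 2·5209929 + 302175
5209929 = 17·302175 + 72954
302175 = 4·72954 + 10359
72954 = 7·10359 + 441
10359 = 23·441 + 216
441 = 2·216 + 9
216 = 24·9 + 0
gcd(5209929, 10722033) = 9.
Working backward:
9 = 441 − 2·216
9 = −2·10359 + 47·441
9 = 47·72954 − 331·10359
9 = −331·302175 + 1371·72954
9 = 1371·5209929 − 23638·302175
9 = −23638·10722033 + 48647·5209929
So 9 = (-23638)·10722033 + (48647)·5209929.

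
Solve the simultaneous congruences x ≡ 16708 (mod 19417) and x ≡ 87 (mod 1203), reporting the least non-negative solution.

9026196

Write x = 16708 + 19417·k. Then 19417·k ≡ 87 − 16708 ≡ 221 (mod 1203).
Need 19417⁻¹ mod 1203. Extended Euclid on (1203, 169):
1203 = 7·169 + 20
169 = 8·20 + 9
20 = 2·9 + 2
9 = 4·2 + 1
2 = 2·1 + 0
Back-substitute:
1 = 9 − 4·2
1 = −4·20 + 9·9
1 = 9·169 − 76·20
1 = −76·1203 + 541·169
19417⁻¹ ≡ 541 (mod 1203), so k ≡ 541·221 ≡ 464 (mod 1203).
x = 16708 + 19417·464 = 9026196.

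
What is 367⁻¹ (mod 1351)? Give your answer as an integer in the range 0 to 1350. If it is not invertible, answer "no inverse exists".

1097

Apply the Euclidean algorithm to 1351 and 367:
1351 = 3×367 + 250
367 = 1×250 + 117
250 = 2×117 + 16
117 = 7×16 + 5
16 = 3×5 + 1
5 = 5×1 + 0
gcd = 1, so the inverse exists. Back-substitute:
1 = 16 − 3·5
1 = −3·117 + 22·16
1 = 22·250 − 47·117
1 = −47·367 + 69·250
1 = 69·1351 − 254·367
So 367·(-254) ≡ 1 (mod 1351), and -254 ≡ 1097 (mod 1351).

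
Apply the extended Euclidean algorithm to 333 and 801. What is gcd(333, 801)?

9

Repeated division:
801 = 2*333 + 135
333 = 2*135 + 63
135 = 2*63 + 9
63 = 7*9 + 0
gcd(333, 801) = 9.
Express as a combination:
9 = 135 − 2·63
9 = −2·333 + 5·135
9 = 5·801 − 12·333
So 9 = (5)·801 + (-12)·333.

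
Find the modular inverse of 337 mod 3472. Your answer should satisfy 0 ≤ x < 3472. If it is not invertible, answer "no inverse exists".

2689

Run Euclid on (3472, 337):
3472 = 10*337 + 102
337 = 3*102 + 31
102 = 3*31 + 9
31 = 3*9 + 4
9 = 2*4 + 1
4 = 4*1 + 0
gcd = 1, so the inverse exists. Back-substitute:
1 = 9 − 2·4
1 = −2·31 + 7·9
1 = 7·102 − 23·31
1 = −23·337 + 76·102
1 = 76·3472 − 783·337
Hence 337⁻¹ ≡ -783 ≡ 2689 (mod 3472).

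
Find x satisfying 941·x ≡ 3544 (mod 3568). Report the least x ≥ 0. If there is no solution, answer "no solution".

2184

First find gcd(941, 3568):
3568 = 3*941 + 745
941 = 1*745 + 196
745 = 3*196 + 157
196 = 1*157 + 39
157 = 4*39 + 1
39 = 39*1 + 0
gcd = 1, so a unique solution mod 3568 exists.
Back-substitute for the Bézout coefficients:
1 = 157 − 4·39
1 = −4·196 + 5·157
1 = 5·745 − 19·196
1 = −19·941 + 24·745
1 = 24·3568 − 91·941
So 941·(-91) ≡ 1 (mod 3568), giving 941⁻¹ ≡ 3477.
x ≡ 941⁻¹·3544 ≡ 3477·3544 ≡ 2184 (mod 3568).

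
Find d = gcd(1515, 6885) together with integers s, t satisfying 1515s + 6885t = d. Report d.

Repeated division:
6885 = 4*1515 + 825
1515 = 1*825 + 690
825 = 1*690 + 135
690 = 5*135 + 15
135 = 9*15 + 0
gcd(1515, 6885) = 15.
Express as a combination:
15 = 690 − 5·135
15 = −5·825 + 6·690
15 = 6·1515 − 11·825
15 = −11·6885 + 50·1515
So 15 = (-11)·6885 + (50)·1515.

15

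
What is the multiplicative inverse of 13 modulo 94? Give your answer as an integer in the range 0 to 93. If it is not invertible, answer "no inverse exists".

29

gcd(94, 13) by repeated division:
94 = 7×13 + 3
13 = 4×3 + 1
3 = 3×1 + 0
Since gcd(13, 94) = 1, back-substitute to write 1 as a combination:
1 = 13 − 4·3
1 = −4·94 + 29·13
So 13·29 ≡ 1 (mod 94).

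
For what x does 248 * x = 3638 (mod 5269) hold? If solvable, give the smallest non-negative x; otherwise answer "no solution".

First find gcd(248, 5269):
5269 = 21·248 + 61
248 = 4·61 + 4
61 = 15·4 + 1
4 = 4·1 + 0
gcd = 1, so a unique solution mod 5269 exists.
Back-substitute for the Bézout coefficients:
1 = 61 − 15·4
1 = −15·248 + 61·61
1 = 61·5269 − 1296·248
So 248·(-1296) ≡ 1 (mod 5269), giving 248⁻¹ ≡ 3973.
x ≡ 248⁻¹·3638 ≡ 3973·3638 ≡ 907 (mod 5269).

907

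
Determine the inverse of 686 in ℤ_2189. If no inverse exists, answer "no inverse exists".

1554

gcd(2189, 686) by repeated division:
2189 = 3×686 + 131
686 = 5×131 + 31
131 = 4×31 + 7
31 = 4×7 + 3
7 = 2×3 + 1
3 = 3×1 + 0
gcd = 1, so the inverse exists. Back-substitute:
1 = 7 − 2·3
1 = −2·31 + 9·7
1 = 9·131 − 38·31
1 = −38·686 + 199·131
1 = 199·2189 − 635·686
So 686·(-635) ≡ 1 (mod 2189), and -635 ≡ 1554 (mod 2189).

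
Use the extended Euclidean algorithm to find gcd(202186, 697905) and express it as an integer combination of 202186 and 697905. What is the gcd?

Euclidean algorithm:
697905 = 3*202186 + 91347
202186 = 2*91347 + 19492
91347 = 4*19492 + 13379
19492 = 1*13379 + 6113
13379 = 2*6113 + 1153
6113 = 5*1153 + 348
1153 = 3*348 + 109
348 = 3*109 + 21
109 = 5*21 + 4
21 = 5*4 + 1
4 = 4*1 + 0
gcd(202186, 697905) = 1.
Back-substituting:
1 = 21 − 5·4
1 = −5·109 + 26·21
1 = 26·348 − 83·109
1 = −83·1153 + 275·348
1 = 275·6113 − 1458·1153
1 = −1458·13379 + 3191·6113
1 = 3191·19492 − 4649·13379
1 = −4649·91347 + 21787·19492
1 = 21787·202186 − 48223·91347
1 = −48223·697905 + 166456·202186
So 1 = (-48223)·697905 + (166456)·202186.

1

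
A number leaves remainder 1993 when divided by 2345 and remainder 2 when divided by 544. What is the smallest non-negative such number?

Write x = 1993 + 2345·k. Then 2345·k ≡ 2 − 1993 ≡ 185 (mod 544).
Need 2345⁻¹ mod 544. Extended Euclid on (544, 169):
544 = 3·169 + 37
169 = 4·37 + 21
37 = 1·21 + 16
21 = 1·16 + 5
16 = 3·5 + 1
5 = 5·1 + 0
Back-substitute:
1 = 16 − 3·5
1 = −3·21 + 4·16
1 = 4·37 − 7·21
1 = −7·169 + 32·37
1 = 32·544 − 103·169
2345⁻¹ ≡ 441 (mod 544), so k ≡ 441·185 ≡ 529 (mod 544).
x = 1993 + 2345·529 = 1242498.

1242498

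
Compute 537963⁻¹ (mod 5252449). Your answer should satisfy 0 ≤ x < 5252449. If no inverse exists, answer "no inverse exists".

gcd(5252449, 537963) by repeated division:
5252449 = 9×537963 + 410782
537963 = 1×410782 + 127181
410782 = 3×127181 + 29239
127181 = 4×29239 + 10225
29239 = 2×10225 + 8789
10225 = 1×8789 + 1436
8789 = 6×1436 + 173
1436 = 8×173 + 52
173 = 3×52 + 17
52 = 3×17 + 1
17 = 17×1 + 0
gcd = 1, so the inverse exists. Back-substitute:
1 = 52 − 3·17
1 = −3·173 + 10·52
1 = 10·1436 − 83·173
1 = −83·8789 + 508·1436
1 = 508·10225 − 591·8789
1 = −591·29239 + 1690·10225
1 = 1690·127181 − 7351·29239
1 = −7351·410782 + 23743·127181
1 = 23743·537963 − 31094·410782
1 = −31094·5252449 + 303589·537963
So 537963·303589 ≡ 1 (mod 5252449).

303589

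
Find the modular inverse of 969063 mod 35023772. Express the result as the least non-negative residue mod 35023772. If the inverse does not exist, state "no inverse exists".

Apply the Euclidean algorithm to 35023772 and 969063:
35023772 = 36×969063 + 137504
969063 = 7×137504 + 6535
137504 = 21×6535 + 269
6535 = 24×269 + 79
269 = 3×79 + 32
79 = 2×32 + 15
32 = 2×15 + 2
15 = 7×2 + 1
2 = 2×1 + 0
Since gcd(969063, 35023772) = 1, back-substitute to write 1 as a combination:
1 = 15 − 7·2
1 = −7·32 + 15·15
1 = 15·79 − 37·32
1 = −37·269 + 126·79
1 = 126·6535 − 3061·269
1 = −3061·137504 + 64407·6535
1 = 64407·969063 − 453910·137504
1 = −453910·35023772 + 16405167·969063
So 969063·16405167 ≡ 1 (mod 35023772).

16405167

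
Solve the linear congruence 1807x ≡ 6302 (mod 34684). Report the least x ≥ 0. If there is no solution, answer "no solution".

no solution

gcd(1807, 34684):
34684 = 19×1807 + 351
1807 = 5×351 + 52
351 = 6×52 + 39
52 = 1×39 + 13
39 = 3×13 + 0
gcd = 13, but 13 ∤ 6302, so the congruence has no solution.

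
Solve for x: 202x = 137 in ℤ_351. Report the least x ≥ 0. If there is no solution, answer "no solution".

First find gcd(202, 351):
351 = 1*202 + 149
202 = 1*149 + 53
149 = 2*53 + 43
53 = 1*43 + 10
43 = 4*10 + 3
10 = 3*3 + 1
3 = 3*1 + 0
gcd = 1, so a unique solution mod 351 exists.
Back-substitute for the Bézout coefficients:
1 = 10 − 3·3
1 = −3·43 + 13·10
1 = 13·53 − 16·43
1 = −16·149 + 45·53
1 = 45·202 − 61·149
1 = −61·351 + 106·202
So 202·(106) ≡ 1 (mod 351), giving 202⁻¹ ≡ 106.
x ≡ 202⁻¹·137 ≡ 106·137 ≡ 131 (mod 351).

131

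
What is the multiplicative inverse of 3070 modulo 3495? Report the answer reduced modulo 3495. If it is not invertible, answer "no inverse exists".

Compute gcd(3070, 3495):
3495 = 1·3070 + 425
3070 = 7·425 + 95
425 = 4·95 + 45
95 = 2·45 + 5
45 = 9·5 + 0
gcd(3070, 3495) = 5 ≠ 1, so 3070 has no multiplicative inverse modulo 3495.

no inverse exists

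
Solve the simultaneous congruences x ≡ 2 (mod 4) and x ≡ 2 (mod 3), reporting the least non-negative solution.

2

Write x = 2 + 4·k. Then 4·k ≡ 2 − 2 ≡ 0 (mod 3).
Need 4⁻¹ mod 3. Extended Euclid on (3, 1):
3 = 3×1 + 0
4⁻¹ ≡ 1 (mod 3), so k ≡ 1·0 ≡ 0 (mod 3).
x = 2 + 4·0 = 2.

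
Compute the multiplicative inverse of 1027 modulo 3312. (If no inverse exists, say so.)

Apply the Euclidean algorithm to 3312 and 1027:
3312 = 3×1027 + 231
1027 = 4×231 + 103
231 = 2×103 + 25
103 = 4×25 + 3
25 = 8×3 + 1
3 = 3×1 + 0
Since gcd(1027, 3312) = 1, back-substitute to write 1 as a combination:
1 = 25 − 8·3
1 = −8·103 + 33·25
1 = 33·231 − 74·103
1 = −74·1027 + 329·231
1 = 329·3312 − 1061·1027
Hence 1027⁻¹ ≡ -1061 ≡ 2251 (mod 3312).

2251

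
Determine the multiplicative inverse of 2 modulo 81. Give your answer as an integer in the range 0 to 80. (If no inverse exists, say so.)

41

Extended Euclidean algorithm:
81 = 40×2 + 1
2 = 2×1 + 0
Since gcd(2, 81) = 1, back-substitute to write 1 as a combination:
1 = 81 − 40·2
So 2·(-40) ≡ 1 (mod 81), and -40 ≡ 41 (mod 81).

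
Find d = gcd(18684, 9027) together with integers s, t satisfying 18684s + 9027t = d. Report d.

Euclidean algorithm:
18684 = 2×9027 + 630
9027 = 14×630 + 207
630 = 3×207 + 9
207 = 23×9 + 0
gcd(18684, 9027) = 9.
Express as a combination:
9 = 630 − 3·207
9 = −3·9027 + 43·630
9 = 43·18684 − 89·9027
So 9 = (43)·18684 + (-89)·9027.

9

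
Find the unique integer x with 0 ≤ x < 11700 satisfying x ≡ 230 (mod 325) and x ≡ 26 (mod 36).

4130

Write x = 230 + 325·k. Then 325·k ≡ 26 − 230 ≡ 12 (mod 36).
Need 325⁻¹ mod 36. Extended Euclid on (36, 1):
36 = 36·1 + 0
325⁻¹ ≡ 1 (mod 36), so k ≡ 1·12 ≡ 12 (mod 36).
x = 230 + 325·12 = 4130.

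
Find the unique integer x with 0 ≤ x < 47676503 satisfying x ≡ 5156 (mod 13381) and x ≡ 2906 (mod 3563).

Write x = 5156 + 13381·k. Then 13381·k ≡ 2906 − 5156 ≡ 1313 (mod 3563).
Need 13381⁻¹ mod 3563. Extended Euclid on (3563, 2692):
3563 = 1*2692 + 871
2692 = 3*871 + 79
871 = 11*79 + 2
79 = 39*2 + 1
2 = 2*1 + 0
Back-substitute:
1 = 79 − 39·2
1 = −39·871 + 430·79
1 = 430·2692 − 1329·871
1 = −1329·3563 + 1759·2692
13381⁻¹ ≡ 1759 (mod 3563), so k ≡ 1759·1313 ≡ 743 (mod 3563).
x = 5156 + 13381·743 = 9947239.

9947239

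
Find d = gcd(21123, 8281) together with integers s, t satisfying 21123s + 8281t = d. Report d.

1

Apply Euclid's algorithm to 21123 and 8281:
21123 = 2*8281 + 4561
8281 = 1*4561 + 3720
4561 = 1*3720 + 841
3720 = 4*841 + 356
841 = 2*356 + 129
356 = 2*129 + 98
129 = 1*98 + 31
98 = 3*31 + 5
31 = 6*5 + 1
5 = 5*1 + 0
gcd(21123, 8281) = 1.
Express as a combination:
1 = 31 − 6·5
1 = −6·98 + 19·31
1 = 19·129 − 25·98
1 = −25·356 + 69·129
1 = 69·841 − 163·356
1 = −163·3720 + 721·841
1 = 721·4561 − 884·3720
1 = −884·8281 + 1605·4561
1 = 1605·21123 − 4094·8281
So 1 = (1605)·21123 + (-4094)·8281.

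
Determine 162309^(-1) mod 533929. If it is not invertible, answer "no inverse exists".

59150

Run Euclid on (533929, 162309):
533929 = 3·162309 + 47002
162309 = 3·47002 + 21303
47002 = 2·21303 + 4396
21303 = 4·4396 + 3719
4396 = 1·3719 + 677
3719 = 5·677 + 334
677 = 2·334 + 9
334 = 37·9 + 1
9 = 9·1 + 0
gcd = 1, so the inverse exists. Back-substitute:
1 = 334 − 37·9
1 = −37·677 + 75·334
1 = 75·3719 − 412·677
1 = −412·4396 + 487·3719
1 = 487·21303 − 2360·4396
1 = −2360·47002 + 5207·21303
1 = 5207·162309 − 17981·47002
1 = −17981·533929 + 59150·162309
So 162309·59150 ≡ 1 (mod 533929).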